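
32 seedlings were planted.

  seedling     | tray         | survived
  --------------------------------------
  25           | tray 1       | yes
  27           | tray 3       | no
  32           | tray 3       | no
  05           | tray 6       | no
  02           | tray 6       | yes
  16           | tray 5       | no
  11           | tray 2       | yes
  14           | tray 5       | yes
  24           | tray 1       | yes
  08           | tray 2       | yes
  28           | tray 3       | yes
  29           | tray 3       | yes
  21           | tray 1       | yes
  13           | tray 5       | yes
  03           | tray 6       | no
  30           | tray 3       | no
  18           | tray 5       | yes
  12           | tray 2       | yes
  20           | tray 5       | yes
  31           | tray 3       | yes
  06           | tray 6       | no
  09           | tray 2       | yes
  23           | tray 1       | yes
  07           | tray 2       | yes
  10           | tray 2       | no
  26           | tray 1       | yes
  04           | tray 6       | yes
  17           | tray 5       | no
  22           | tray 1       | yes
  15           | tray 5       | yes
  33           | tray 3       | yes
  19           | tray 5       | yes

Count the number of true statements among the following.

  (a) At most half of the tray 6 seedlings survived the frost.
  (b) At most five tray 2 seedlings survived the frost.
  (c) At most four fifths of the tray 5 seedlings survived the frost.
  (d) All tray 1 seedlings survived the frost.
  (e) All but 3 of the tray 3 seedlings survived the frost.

(a) tray 6: |A| = 5, |A ∩ B| = 2; needs |A ∩ B| ≤ |A ∖ B| — true.
(b) tray 2: |A| = 6, |A ∩ B| = 5; needs |A ∩ B| ≤ 5 — true.
(c) tray 5: |A| = 8, |A ∩ B| = 6; needs |A ∩ B| / |A| ≤ 4/5 — true.
(d) tray 1: |A| = 6, |A ∩ B| = 6; needs A ⊆ B, i.e. every element of A is in B (|A ∖ B| = 0) — true.
(e) tray 3: |A| = 7, |A ∩ B| = 4; needs |A ∖ B| = 3 — true.

5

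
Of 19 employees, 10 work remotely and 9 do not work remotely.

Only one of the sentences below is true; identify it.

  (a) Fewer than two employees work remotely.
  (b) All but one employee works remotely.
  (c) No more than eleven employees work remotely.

(c)

|A| = 19, |A ∩ B| = 10, |A ∖ B| = 9.
(a) requires |A ∩ B| < 2: false.
(b) requires |A ∖ B| = 1: false.
(c) requires |A ∩ B| ≤ 11: true.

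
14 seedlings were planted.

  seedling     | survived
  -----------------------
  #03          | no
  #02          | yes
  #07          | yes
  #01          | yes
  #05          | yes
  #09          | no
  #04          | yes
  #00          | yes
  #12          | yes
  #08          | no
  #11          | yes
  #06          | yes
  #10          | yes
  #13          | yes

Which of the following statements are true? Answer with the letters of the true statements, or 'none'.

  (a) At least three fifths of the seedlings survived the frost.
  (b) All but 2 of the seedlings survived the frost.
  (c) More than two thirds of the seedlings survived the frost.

|A| = 14, |A ∩ B| = 11, |A ∖ B| = 3.
(a) |A ∩ B| / |A| ≥ 3/5: holds.
(b) |A ∖ B| = 2: fails.
(c) |A ∩ B| / |A| > 2/3: holds.

(a), (c)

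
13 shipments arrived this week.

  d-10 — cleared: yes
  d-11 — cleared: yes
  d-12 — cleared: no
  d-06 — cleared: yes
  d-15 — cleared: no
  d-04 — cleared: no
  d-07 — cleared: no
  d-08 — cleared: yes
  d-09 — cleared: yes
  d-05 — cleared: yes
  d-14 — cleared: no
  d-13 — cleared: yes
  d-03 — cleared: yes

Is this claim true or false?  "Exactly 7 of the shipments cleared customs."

Truth condition: |A ∩ B| = 7.
A (the restrictor) = {d-10, d-11, d-12, d-06, d-15, d-04, d-07, d-08, d-09, d-05, d-14, d-13, d-03}, |A| = 13.
A ∩ B = {d-10, d-11, d-06, d-08, d-09, d-05, d-13, d-03}, so |A ∩ B| = 8.
|A ∩ B| = 8, so the statement is false.

False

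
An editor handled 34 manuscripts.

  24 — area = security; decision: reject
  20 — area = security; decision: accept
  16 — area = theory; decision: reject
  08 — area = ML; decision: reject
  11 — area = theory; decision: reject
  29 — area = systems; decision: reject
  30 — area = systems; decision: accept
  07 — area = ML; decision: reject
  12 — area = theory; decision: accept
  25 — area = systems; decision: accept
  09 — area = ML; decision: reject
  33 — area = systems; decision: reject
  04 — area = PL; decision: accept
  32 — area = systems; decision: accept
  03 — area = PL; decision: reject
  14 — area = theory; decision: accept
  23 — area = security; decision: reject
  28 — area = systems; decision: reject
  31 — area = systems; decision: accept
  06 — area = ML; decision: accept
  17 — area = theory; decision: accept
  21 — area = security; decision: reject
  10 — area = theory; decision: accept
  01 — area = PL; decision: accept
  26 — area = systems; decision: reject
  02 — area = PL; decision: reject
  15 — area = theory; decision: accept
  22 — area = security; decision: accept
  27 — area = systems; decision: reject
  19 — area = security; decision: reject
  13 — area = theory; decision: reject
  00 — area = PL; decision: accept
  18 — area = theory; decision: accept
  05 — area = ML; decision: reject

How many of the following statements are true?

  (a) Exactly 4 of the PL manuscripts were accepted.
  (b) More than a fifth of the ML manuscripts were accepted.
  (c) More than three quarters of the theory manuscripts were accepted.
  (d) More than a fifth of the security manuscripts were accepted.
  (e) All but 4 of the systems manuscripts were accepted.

1

(a) PL: |A| = 5, |A ∩ B| = 3; needs |A ∩ B| = 4 — false.
(b) ML: |A| = 5, |A ∩ B| = 1; needs |A ∩ B| / |A| > 1/5 — false.
(c) theory: |A| = 9, |A ∩ B| = 6; needs |A ∩ B| / |A| > 3/4 — false.
(d) security: |A| = 6, |A ∩ B| = 2; needs |A ∩ B| / |A| > 1/5 — true.
(e) systems: |A| = 9, |A ∩ B| = 4; needs |A ∖ B| = 4 — false.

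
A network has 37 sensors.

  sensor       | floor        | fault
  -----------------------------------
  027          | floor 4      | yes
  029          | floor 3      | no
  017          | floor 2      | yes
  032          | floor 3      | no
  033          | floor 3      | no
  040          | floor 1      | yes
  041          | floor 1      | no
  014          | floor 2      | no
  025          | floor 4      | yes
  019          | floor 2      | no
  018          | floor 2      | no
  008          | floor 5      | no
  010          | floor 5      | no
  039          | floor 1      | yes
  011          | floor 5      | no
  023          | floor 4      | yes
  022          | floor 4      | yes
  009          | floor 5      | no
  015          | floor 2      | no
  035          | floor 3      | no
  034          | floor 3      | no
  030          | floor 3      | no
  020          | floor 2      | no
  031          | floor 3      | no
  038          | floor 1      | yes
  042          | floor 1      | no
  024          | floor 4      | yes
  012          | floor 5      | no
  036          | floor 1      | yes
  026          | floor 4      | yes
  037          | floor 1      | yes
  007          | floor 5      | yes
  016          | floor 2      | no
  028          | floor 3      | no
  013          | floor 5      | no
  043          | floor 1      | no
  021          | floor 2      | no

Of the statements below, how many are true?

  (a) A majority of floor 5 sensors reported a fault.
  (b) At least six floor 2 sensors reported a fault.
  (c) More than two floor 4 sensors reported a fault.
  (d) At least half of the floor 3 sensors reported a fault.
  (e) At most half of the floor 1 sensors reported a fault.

1

(a) floor 5: |A| = 7, |A ∩ B| = 1; needs |A ∩ B| > |A ∖ B| — false.
(b) floor 2: |A| = 8, |A ∩ B| = 1; needs |A ∩ B| ≥ 6 — false.
(c) floor 4: |A| = 6, |A ∩ B| = 6; needs |A ∩ B| > 2 — true.
(d) floor 3: |A| = 8, |A ∩ B| = 0; needs |A ∩ B| ≥ |A ∖ B| — false.
(e) floor 1: |A| = 8, |A ∩ B| = 5; needs |A ∩ B| ≤ |A ∖ B| — false.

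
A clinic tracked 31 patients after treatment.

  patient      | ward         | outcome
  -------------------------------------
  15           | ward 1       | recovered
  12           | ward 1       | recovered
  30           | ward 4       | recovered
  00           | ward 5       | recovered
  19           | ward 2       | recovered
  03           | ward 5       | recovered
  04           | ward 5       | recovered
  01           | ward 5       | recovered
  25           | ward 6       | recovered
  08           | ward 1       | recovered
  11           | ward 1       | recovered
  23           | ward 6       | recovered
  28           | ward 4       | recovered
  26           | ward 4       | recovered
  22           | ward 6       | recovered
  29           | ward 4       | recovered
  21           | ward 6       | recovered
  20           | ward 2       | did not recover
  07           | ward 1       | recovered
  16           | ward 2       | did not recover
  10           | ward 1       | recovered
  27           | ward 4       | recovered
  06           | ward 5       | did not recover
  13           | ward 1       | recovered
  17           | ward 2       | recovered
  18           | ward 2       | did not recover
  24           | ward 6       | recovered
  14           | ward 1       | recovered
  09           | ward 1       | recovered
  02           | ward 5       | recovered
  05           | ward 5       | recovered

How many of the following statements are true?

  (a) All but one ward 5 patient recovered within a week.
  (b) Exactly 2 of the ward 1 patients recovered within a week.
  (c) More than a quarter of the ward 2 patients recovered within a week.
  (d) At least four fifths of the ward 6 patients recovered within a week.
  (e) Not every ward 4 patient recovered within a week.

(a) ward 5: |A| = 7, |A ∩ B| = 6; needs |A ∖ B| = 1 — true.
(b) ward 1: |A| = 9, |A ∩ B| = 9; needs |A ∩ B| = 2 — false.
(c) ward 2: |A| = 5, |A ∩ B| = 2; needs |A ∩ B| / |A| > 1/4 — true.
(d) ward 6: |A| = 5, |A ∩ B| = 5; needs |A ∩ B| / |A| ≥ 4/5 — true.
(e) ward 4: |A| = 5, |A ∩ B| = 5; needs A ⊄ B (|A ∖ B| ≥ 1) — false.

3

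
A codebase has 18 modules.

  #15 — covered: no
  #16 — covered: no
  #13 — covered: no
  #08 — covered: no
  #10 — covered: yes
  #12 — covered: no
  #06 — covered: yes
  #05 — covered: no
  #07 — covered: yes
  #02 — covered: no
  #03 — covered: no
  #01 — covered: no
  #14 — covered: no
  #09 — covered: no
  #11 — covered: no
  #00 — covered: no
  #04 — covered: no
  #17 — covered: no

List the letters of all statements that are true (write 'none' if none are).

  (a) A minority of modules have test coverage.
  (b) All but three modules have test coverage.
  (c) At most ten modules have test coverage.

(a), (c)

|A| = 18, |A ∩ B| = 3, |A ∖ B| = 15.
(a) |A ∩ B| < |A ∖ B|: holds.
(b) |A ∖ B| = 3: fails.
(c) |A ∩ B| ≤ 10: holds.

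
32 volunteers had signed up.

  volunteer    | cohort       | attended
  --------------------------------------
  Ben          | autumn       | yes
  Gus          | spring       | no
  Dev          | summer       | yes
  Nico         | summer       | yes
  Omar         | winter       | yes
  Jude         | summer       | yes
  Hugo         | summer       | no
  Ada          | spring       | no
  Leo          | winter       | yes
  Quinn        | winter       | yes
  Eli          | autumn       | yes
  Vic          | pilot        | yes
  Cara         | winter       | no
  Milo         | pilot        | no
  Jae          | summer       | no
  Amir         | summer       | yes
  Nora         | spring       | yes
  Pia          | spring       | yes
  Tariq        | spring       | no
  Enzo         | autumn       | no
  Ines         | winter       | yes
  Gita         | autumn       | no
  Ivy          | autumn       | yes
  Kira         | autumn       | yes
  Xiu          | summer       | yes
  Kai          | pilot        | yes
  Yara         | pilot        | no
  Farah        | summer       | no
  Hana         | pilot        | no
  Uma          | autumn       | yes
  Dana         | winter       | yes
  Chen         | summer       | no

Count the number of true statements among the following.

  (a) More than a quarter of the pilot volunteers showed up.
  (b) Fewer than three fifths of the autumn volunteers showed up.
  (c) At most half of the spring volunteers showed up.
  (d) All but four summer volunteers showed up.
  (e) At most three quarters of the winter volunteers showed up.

3

(a) pilot: |A| = 5, |A ∩ B| = 2; needs |A ∩ B| / |A| > 1/4 — true.
(b) autumn: |A| = 7, |A ∩ B| = 5; needs |A ∩ B| / |A| < 3/5 — false.
(c) spring: |A| = 5, |A ∩ B| = 2; needs |A ∩ B| ≤ |A ∖ B| — true.
(d) summer: |A| = 9, |A ∩ B| = 5; needs |A ∖ B| = 4 — true.
(e) winter: |A| = 6, |A ∩ B| = 5; needs |A ∩ B| / |A| ≤ 3/4 — false.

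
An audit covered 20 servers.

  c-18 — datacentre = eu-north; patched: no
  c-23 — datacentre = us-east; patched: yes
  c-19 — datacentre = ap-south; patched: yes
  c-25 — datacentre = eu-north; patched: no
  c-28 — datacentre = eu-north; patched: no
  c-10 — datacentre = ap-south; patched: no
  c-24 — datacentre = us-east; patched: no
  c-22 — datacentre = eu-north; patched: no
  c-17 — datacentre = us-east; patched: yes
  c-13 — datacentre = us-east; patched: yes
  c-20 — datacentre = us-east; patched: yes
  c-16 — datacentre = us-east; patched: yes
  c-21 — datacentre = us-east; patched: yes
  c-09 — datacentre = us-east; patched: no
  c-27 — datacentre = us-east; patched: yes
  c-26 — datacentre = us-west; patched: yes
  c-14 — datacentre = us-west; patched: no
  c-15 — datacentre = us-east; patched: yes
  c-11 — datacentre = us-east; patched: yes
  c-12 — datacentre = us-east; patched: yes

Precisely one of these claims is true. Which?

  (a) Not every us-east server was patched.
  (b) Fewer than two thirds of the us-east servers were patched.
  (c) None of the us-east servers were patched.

(a)

|A| = 12, |A ∩ B| = 10, |A ∖ B| = 2.
(a) requires A ⊄ B (|A ∖ B| ≥ 1): true.
(b) requires |A ∩ B| / |A| < 2/3: false.
(c) requires A ∩ B = ∅ (|A ∩ B| = 0): false.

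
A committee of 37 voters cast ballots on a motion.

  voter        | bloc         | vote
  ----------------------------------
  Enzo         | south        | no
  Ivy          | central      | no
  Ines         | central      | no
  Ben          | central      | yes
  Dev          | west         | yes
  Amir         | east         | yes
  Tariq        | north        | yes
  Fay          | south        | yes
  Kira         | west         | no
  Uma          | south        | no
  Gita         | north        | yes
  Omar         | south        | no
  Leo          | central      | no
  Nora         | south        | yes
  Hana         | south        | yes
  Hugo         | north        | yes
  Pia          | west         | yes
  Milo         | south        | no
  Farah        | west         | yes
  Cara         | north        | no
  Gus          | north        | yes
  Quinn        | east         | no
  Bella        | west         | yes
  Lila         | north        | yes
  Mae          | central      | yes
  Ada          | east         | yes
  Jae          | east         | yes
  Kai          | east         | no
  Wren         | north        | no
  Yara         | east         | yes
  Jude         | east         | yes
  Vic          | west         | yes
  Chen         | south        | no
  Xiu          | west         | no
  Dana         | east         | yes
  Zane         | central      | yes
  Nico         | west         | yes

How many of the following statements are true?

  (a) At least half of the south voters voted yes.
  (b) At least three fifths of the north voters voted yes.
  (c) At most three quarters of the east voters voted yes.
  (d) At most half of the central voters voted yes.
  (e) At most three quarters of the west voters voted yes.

4

(a) south: |A| = 8, |A ∩ B| = 3; needs |A ∩ B| ≥ |A ∖ B| — false.
(b) north: |A| = 7, |A ∩ B| = 5; needs |A ∩ B| / |A| ≥ 3/5 — true.
(c) east: |A| = 8, |A ∩ B| = 6; needs |A ∩ B| / |A| ≤ 3/4 — true.
(d) central: |A| = 6, |A ∩ B| = 3; needs |A ∩ B| ≤ |A ∖ B| — true.
(e) west: |A| = 8, |A ∩ B| = 6; needs |A ∩ B| / |A| ≤ 3/4 — true.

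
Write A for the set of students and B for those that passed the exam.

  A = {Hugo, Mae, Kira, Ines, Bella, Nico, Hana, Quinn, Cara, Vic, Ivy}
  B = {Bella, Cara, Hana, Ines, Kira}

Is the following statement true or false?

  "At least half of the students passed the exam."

'At least half of the students passed the exam' holds iff |A ∩ B| ≥ |A ∖ B|.
A (the restrictor) = {Hugo, Mae, Kira, Ines, Bella, Nico, Hana, Quinn, Cara, Vic, Ivy}, |A| = 11.
A ∩ B = {Kira, Ines, Bella, Hana, Cara}, so |A ∩ B| = 5.
A ∖ B = {Hugo, Mae, Nico, Quinn, Vic, Ivy}, so |A ∖ B| = 6.
5 < 6, so the statement is false.

False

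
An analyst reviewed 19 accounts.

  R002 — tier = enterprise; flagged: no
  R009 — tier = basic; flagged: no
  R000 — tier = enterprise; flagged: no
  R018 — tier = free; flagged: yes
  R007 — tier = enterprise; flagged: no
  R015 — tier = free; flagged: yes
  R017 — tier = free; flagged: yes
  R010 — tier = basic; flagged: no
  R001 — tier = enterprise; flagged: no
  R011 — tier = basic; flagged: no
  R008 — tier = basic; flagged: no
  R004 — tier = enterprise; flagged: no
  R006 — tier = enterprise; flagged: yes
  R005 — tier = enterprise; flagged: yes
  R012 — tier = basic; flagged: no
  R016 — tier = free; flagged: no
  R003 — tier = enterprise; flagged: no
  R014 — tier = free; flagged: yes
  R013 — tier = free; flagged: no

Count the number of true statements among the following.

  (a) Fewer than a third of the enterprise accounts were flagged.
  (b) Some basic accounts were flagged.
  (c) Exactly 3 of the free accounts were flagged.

1

(a) enterprise: |A| = 8, |A ∩ B| = 2; needs |A ∩ B| / |A| < 1/3 — true.
(b) basic: |A| = 5, |A ∩ B| = 0; needs A ∩ B ≠ ∅ (|A ∩ B| ≥ 1) — false.
(c) free: |A| = 6, |A ∩ B| = 4; needs |A ∩ B| = 3 — false.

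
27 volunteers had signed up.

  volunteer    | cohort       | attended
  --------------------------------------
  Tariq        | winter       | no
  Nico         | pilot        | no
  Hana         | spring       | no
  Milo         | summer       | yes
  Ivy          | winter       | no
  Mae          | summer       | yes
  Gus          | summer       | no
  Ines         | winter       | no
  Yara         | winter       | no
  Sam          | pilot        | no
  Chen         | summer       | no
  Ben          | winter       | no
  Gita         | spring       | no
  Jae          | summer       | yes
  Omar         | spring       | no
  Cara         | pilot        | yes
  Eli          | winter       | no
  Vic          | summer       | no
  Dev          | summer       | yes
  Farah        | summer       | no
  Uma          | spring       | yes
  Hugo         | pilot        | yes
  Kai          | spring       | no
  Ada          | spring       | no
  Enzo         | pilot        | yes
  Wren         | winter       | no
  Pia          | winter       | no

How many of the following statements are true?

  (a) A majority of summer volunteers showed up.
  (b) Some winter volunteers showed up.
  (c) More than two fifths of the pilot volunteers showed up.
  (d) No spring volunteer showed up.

1

(a) summer: |A| = 8, |A ∩ B| = 4; needs |A ∩ B| > |A ∖ B| — false.
(b) winter: |A| = 8, |A ∩ B| = 0; needs A ∩ B ≠ ∅ (|A ∩ B| ≥ 1) — false.
(c) pilot: |A| = 5, |A ∩ B| = 3; needs |A ∩ B| / |A| > 2/5 — true.
(d) spring: |A| = 6, |A ∩ B| = 1; needs A ∩ B = ∅ (|A ∩ B| = 0) — false.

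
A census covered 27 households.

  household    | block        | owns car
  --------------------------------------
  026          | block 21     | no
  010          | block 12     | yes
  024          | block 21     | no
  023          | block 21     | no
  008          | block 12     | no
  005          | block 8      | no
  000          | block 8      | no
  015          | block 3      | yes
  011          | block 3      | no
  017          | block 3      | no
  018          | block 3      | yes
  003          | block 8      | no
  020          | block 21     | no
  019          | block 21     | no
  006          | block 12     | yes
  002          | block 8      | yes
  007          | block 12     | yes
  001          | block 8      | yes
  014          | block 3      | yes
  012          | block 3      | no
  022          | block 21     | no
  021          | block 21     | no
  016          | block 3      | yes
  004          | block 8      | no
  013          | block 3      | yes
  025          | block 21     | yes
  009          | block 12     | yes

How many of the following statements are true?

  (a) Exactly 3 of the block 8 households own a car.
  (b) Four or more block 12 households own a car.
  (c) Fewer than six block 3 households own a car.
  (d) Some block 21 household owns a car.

3

(a) block 8: |A| = 6, |A ∩ B| = 2; needs |A ∩ B| = 3 — false.
(b) block 12: |A| = 5, |A ∩ B| = 4; needs |A ∩ B| ≥ 4 — true.
(c) block 3: |A| = 8, |A ∩ B| = 5; needs |A ∩ B| < 6 — true.
(d) block 21: |A| = 8, |A ∩ B| = 1; needs A ∩ B ≠ ∅ (|A ∩ B| ≥ 1) — true.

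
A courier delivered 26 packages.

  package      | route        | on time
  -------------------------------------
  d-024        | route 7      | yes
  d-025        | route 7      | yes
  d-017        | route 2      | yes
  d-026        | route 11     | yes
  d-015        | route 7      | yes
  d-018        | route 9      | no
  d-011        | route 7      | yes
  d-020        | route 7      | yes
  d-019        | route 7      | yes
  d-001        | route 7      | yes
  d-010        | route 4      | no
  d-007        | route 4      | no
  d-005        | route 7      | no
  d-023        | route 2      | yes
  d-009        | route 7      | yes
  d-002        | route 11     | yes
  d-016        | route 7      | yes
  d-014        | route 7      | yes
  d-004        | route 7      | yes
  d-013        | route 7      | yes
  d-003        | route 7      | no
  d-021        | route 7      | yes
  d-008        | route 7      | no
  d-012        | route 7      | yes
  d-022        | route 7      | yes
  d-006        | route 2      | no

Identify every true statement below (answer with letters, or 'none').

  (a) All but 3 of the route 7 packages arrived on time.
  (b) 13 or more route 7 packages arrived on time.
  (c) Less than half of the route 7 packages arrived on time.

|A| = 18, |A ∩ B| = 15, |A ∖ B| = 3.
(a) |A ∖ B| = 3: holds.
(b) |A ∩ B| ≥ 13: holds.
(c) |A ∩ B| < |A ∖ B|: fails.

(a), (b)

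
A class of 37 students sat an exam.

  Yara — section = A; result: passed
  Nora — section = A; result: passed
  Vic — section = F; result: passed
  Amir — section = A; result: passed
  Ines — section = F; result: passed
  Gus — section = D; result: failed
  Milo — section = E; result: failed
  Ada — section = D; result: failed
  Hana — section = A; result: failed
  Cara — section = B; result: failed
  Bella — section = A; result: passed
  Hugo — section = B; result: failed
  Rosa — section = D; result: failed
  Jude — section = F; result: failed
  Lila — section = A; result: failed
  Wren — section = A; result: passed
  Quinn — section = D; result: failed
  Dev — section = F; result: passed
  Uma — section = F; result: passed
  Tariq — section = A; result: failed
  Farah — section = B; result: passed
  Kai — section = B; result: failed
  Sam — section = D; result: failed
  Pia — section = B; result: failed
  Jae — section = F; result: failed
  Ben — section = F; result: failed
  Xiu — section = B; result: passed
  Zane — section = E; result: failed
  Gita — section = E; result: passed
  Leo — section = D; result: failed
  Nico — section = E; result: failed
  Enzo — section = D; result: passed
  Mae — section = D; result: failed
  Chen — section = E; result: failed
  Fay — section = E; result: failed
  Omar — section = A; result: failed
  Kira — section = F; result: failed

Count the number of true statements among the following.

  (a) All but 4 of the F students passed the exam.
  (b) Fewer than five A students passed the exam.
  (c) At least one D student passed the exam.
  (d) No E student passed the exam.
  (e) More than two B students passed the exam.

2

(a) F: |A| = 8, |A ∩ B| = 4; needs |A ∖ B| = 4 — true.
(b) A: |A| = 9, |A ∩ B| = 5; needs |A ∩ B| < 5 — false.
(c) D: |A| = 8, |A ∩ B| = 1; needs A ∩ B ≠ ∅ (|A ∩ B| ≥ 1) — true.
(d) E: |A| = 6, |A ∩ B| = 1; needs A ∩ B = ∅ (|A ∩ B| = 0) — false.
(e) B: |A| = 6, |A ∩ B| = 2; needs |A ∩ B| > 2 — false.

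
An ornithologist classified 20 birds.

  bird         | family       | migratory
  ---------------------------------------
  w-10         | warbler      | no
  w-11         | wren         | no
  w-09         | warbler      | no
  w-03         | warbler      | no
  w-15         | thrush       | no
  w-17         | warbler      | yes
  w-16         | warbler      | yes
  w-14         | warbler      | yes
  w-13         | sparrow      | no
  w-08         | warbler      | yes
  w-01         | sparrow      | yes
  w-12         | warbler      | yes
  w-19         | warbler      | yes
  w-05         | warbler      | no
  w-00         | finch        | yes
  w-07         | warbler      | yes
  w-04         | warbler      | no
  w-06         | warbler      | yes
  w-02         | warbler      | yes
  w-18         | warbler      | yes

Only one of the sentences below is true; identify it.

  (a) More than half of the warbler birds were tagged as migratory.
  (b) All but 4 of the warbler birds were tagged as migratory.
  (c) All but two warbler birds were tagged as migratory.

|A| = 15, |A ∩ B| = 10, |A ∖ B| = 5.
(a) requires |A ∩ B| > |A ∖ B|: true.
(b) requires |A ∖ B| = 4: false.
(c) requires |A ∖ B| = 2: false.

(a)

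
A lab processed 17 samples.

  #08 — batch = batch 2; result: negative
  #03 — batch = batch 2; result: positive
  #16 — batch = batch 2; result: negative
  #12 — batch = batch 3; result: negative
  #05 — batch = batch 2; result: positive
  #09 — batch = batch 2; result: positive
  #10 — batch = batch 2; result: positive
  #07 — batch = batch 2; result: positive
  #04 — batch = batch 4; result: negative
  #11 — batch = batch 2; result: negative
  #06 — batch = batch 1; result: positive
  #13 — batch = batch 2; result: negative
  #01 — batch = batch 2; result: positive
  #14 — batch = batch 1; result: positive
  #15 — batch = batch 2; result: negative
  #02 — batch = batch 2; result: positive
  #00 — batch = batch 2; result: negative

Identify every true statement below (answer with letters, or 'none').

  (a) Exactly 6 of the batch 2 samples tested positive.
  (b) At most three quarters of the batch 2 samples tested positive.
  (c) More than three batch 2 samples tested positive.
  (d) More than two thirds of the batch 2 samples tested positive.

(b), (c)

|A| = 13, |A ∩ B| = 7, |A ∖ B| = 6.
(a) |A ∩ B| = 6: fails.
(b) |A ∩ B| / |A| ≤ 3/4: holds.
(c) |A ∩ B| > 3: holds.
(d) |A ∩ B| / |A| > 2/3: fails.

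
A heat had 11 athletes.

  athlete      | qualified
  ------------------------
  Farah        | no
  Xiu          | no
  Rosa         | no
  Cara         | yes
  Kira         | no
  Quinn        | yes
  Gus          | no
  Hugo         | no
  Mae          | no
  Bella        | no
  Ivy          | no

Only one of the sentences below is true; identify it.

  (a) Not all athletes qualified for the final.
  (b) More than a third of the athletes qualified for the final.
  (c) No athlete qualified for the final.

|A| = 11, |A ∩ B| = 2, |A ∖ B| = 9.
(a) requires A ⊄ B (|A ∖ B| ≥ 1): true.
(b) requires |A ∩ B| / |A| > 1/3: false.
(c) requires A ∩ B = ∅ (|A ∩ B| = 0): false.

(a)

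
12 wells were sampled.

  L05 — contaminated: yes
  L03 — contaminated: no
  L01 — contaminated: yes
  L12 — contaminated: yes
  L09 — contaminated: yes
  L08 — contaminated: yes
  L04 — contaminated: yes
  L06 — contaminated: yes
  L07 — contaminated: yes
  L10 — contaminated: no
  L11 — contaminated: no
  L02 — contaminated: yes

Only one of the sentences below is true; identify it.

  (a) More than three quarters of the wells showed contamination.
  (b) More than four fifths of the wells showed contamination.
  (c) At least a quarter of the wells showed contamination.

|A| = 12, |A ∩ B| = 9, |A ∖ B| = 3.
(a) requires |A ∩ B| / |A| > 3/4: false.
(b) requires |A ∩ B| / |A| > 4/5: false.
(c) requires |A ∩ B| / |A| ≥ 1/4: true.

(c)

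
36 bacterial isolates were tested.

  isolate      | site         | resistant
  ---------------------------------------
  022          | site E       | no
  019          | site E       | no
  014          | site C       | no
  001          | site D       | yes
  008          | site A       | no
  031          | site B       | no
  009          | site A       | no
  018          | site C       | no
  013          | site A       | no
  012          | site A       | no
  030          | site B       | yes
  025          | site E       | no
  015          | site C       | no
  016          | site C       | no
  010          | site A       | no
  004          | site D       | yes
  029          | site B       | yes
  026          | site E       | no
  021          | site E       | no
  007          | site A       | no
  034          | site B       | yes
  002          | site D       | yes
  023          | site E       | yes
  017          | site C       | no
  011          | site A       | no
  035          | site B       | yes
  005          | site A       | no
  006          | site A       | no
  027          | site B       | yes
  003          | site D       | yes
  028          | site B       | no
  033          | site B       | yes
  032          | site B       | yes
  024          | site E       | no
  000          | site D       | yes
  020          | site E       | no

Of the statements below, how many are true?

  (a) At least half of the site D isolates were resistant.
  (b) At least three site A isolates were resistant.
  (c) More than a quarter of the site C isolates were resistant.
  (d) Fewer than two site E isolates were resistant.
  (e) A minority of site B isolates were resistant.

2

(a) site D: |A| = 5, |A ∩ B| = 5; needs |A ∩ B| ≥ |A ∖ B| — true.
(b) site A: |A| = 9, |A ∩ B| = 0; needs |A ∩ B| ≥ 3 — false.
(c) site C: |A| = 5, |A ∩ B| = 0; needs |A ∩ B| / |A| > 1/4 — false.
(d) site E: |A| = 8, |A ∩ B| = 1; needs |A ∩ B| < 2 — true.
(e) site B: |A| = 9, |A ∩ B| = 7; needs |A ∩ B| < |A ∖ B| — false.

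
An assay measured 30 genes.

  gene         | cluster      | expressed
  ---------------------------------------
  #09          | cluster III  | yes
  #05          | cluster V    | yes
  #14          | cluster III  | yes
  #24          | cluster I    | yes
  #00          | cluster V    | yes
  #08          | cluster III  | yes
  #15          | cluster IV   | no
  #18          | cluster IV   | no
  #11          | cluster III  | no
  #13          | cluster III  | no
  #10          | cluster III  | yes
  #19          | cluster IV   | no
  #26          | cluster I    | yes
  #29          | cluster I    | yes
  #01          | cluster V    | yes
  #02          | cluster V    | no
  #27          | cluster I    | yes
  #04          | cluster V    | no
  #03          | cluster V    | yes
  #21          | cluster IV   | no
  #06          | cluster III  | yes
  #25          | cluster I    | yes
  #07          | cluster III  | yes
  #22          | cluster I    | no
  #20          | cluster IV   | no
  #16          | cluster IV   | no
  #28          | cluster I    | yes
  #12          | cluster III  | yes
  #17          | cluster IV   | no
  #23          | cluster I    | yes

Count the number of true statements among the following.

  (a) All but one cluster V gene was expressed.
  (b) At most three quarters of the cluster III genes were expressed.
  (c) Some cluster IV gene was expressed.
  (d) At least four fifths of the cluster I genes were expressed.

1

(a) cluster V: |A| = 6, |A ∩ B| = 4; needs |A ∖ B| = 1 — false.
(b) cluster III: |A| = 9, |A ∩ B| = 7; needs |A ∩ B| / |A| ≤ 3/4 — false.
(c) cluster IV: |A| = 7, |A ∩ B| = 0; needs A ∩ B ≠ ∅ (|A ∩ B| ≥ 1) — false.
(d) cluster I: |A| = 8, |A ∩ B| = 7; needs |A ∩ B| / |A| ≥ 4/5 — true.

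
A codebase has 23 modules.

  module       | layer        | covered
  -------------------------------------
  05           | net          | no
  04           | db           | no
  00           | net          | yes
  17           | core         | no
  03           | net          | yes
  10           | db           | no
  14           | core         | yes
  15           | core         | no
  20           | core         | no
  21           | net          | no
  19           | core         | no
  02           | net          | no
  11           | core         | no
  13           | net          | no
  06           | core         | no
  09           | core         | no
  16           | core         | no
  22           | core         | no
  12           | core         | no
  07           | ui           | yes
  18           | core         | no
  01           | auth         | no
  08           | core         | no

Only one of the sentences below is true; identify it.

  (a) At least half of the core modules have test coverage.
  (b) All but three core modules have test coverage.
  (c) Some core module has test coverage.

(c)

|A| = 13, |A ∩ B| = 1, |A ∖ B| = 12.
(a) requires |A ∩ B| ≥ |A ∖ B|: false.
(b) requires |A ∖ B| = 3: false.
(c) requires A ∩ B ≠ ∅ (|A ∩ B| ≥ 1): true.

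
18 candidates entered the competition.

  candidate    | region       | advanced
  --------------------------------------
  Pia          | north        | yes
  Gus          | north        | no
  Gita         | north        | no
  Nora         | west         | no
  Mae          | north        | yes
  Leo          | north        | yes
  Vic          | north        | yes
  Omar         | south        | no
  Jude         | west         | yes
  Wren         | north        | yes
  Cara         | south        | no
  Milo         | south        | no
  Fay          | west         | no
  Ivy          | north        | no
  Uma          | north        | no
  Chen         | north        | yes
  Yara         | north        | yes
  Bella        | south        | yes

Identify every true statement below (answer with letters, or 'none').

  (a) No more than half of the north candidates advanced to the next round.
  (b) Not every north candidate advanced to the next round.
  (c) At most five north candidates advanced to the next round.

|A| = 11, |A ∩ B| = 7, |A ∖ B| = 4.
(a) |A ∩ B| ≤ |A ∖ B|: fails.
(b) A ⊄ B (|A ∖ B| ≥ 1): holds.
(c) |A ∩ B| ≤ 5: fails.

(b)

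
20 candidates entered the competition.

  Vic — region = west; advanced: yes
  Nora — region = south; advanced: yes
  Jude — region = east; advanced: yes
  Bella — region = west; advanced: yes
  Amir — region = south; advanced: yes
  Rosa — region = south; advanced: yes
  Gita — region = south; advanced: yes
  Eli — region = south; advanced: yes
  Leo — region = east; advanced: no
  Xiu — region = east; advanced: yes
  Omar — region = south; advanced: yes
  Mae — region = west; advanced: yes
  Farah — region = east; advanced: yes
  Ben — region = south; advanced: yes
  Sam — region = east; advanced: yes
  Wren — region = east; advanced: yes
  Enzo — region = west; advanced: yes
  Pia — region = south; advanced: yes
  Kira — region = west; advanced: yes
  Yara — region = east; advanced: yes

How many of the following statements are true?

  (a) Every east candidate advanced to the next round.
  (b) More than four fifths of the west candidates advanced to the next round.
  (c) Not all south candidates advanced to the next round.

(a) east: |A| = 7, |A ∩ B| = 6; needs A ⊆ B, i.e. every element of A is in B (|A ∖ B| = 0) — false.
(b) west: |A| = 5, |A ∩ B| = 5; needs |A ∩ B| / |A| > 4/5 — true.
(c) south: |A| = 8, |A ∩ B| = 8; needs A ⊄ B (|A ∖ B| ≥ 1) — false.

1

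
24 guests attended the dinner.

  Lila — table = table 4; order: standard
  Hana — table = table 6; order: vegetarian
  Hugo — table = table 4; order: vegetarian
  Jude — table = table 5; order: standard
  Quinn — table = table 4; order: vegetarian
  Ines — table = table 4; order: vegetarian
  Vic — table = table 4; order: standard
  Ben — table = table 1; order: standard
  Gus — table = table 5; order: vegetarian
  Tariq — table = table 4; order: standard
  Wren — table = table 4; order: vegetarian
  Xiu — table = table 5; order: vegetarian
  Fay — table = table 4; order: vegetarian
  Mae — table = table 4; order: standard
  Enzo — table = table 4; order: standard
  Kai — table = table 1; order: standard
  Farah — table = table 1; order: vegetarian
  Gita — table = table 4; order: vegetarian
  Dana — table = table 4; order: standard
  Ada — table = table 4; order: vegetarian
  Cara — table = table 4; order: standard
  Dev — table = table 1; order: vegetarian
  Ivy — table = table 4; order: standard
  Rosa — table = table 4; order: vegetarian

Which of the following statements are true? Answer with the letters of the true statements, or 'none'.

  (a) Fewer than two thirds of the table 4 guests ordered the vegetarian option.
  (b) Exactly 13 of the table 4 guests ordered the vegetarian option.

|A| = 16, |A ∩ B| = 8, |A ∖ B| = 8.
(a) |A ∩ B| / |A| < 2/3: holds.
(b) |A ∩ B| = 13: fails.

(a)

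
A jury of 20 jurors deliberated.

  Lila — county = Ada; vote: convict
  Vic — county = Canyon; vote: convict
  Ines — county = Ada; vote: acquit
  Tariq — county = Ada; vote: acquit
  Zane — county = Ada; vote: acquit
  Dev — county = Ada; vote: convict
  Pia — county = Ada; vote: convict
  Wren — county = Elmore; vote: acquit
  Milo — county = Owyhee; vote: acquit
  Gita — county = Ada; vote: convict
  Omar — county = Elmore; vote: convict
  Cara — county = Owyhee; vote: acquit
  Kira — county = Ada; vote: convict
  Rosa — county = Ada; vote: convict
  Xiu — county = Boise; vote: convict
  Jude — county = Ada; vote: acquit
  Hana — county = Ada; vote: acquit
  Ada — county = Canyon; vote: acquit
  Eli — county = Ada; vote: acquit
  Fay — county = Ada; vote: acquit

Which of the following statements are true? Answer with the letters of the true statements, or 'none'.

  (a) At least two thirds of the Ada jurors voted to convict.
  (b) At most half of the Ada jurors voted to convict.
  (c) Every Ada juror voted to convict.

|A| = 13, |A ∩ B| = 6, |A ∖ B| = 7.
(a) |A ∩ B| / |A| ≥ 2/3: fails.
(b) |A ∩ B| ≤ |A ∖ B|: holds.
(c) A ⊆ B, i.e. every element of A is in B (|A ∖ B| = 0): fails.

(b)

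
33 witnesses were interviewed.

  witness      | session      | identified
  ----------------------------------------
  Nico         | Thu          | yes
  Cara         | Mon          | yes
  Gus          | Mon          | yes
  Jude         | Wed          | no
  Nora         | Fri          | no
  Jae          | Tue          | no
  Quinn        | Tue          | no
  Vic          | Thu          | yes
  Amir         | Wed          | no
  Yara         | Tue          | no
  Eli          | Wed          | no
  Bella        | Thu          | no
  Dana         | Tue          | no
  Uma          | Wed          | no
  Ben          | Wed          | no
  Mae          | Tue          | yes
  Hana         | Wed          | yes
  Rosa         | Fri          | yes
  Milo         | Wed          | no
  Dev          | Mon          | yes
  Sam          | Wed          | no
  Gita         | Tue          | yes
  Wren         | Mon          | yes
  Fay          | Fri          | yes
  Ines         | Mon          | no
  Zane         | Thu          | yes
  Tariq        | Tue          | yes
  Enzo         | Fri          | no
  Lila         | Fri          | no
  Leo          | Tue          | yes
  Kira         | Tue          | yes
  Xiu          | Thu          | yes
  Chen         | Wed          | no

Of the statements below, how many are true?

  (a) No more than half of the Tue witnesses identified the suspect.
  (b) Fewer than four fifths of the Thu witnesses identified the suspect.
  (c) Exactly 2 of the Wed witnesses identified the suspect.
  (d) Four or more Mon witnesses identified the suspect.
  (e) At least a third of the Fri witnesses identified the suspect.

(a) Tue: |A| = 9, |A ∩ B| = 5; needs |A ∩ B| ≤ |A ∖ B| — false.
(b) Thu: |A| = 5, |A ∩ B| = 4; needs |A ∩ B| / |A| < 4/5 — false.
(c) Wed: |A| = 9, |A ∩ B| = 1; needs |A ∩ B| = 2 — false.
(d) Mon: |A| = 5, |A ∩ B| = 4; needs |A ∩ B| ≥ 4 — true.
(e) Fri: |A| = 5, |A ∩ B| = 2; needs |A ∩ B| / |A| ≥ 1/3 — true.

2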